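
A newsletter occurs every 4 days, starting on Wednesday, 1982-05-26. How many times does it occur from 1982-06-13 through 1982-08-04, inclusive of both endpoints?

Occurrences land 4·i days after 1982-05-26 for i = 0, 1, 2, …
1982-06-13 is 18 days after the start; 18 ÷ 4 = 4 remainder 2; since the remainder is 2, round up to i = 5. First occurrence in the window: #6 on 1982-06-15 (5×4 = 20 days in).
1982-08-04 is 70 days after the start; 70 ÷ 4 = 17 remainder 2. Last occurrence in the window: #18 on 1982-08-02.
Occurrences #6 through #18: 13 in total.

13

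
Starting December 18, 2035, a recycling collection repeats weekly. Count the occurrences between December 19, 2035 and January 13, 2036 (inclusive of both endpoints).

Occurrences land 7·i days after December 18, 2035 for i = 0, 1, 2, …
December 19, 2035 is 1 day after the start; 1 ÷ 7 = 0 remainder 1; since the remainder is 1, round up to i = 1. First occurrence in the window: #2 on December 25, 2035 (1×7 = 7 days in).
January 13, 2036 is 26 days after the start; 26 ÷ 7 = 3 remainder 5. Last occurrence in the window: #4 on January 8, 2036.
Occurrences #2 through #4: 3 in total.

3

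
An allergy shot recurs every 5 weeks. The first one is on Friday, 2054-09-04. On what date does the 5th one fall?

The 5th occurrence is 4 intervals after the first: 4 × 35 = 140 days after 2054-09-04.
September has 30 days — 26 days to the end of September leaves 114.
October has 31 days (83 left).
November has 30 days (53 left).
December has 31 days (22 left).
22 days into January → 2055-01-22.

2055-01-22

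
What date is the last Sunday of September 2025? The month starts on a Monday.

September 2025 begins on a Monday, so the first Sunday is September 7 (6 days later).
September 2025 has 30 days. Adding weeks: 7, 14, 21, 28 — the last one ≤ 30 is the 28th.

28 September 2025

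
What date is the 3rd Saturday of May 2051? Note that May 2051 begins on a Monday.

May 20, 2051

May 2051 begins on a Monday, so the first Saturday is May 6 (5 days later).
The 3rd Saturday is 2 weeks later: 6 + 14 = 20.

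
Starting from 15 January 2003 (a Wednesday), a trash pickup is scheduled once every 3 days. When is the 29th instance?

The 29th occurrence is 28 intervals after the first: 28 × 3 = 84 days after 15 January 2003.
January has 31 days — 16 days to the end of January leaves 68.
February has 28 days (40 left).
March has 31 days (9 left).
9 days into April → 9 April 2003.

9 April 2003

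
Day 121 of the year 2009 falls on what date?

May 1, 2009

January has 31 days (121 − 31 = 90 remain).
February has 28 days (90 − 28 = 62 remain).
March has 31 days (62 − 31 = 31 remain).
April has 30 days (31 − 30 = 1 remain).
1 into May → May 1.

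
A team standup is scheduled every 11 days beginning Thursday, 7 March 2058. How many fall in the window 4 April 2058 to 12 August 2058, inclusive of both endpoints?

12

Occurrences land 11·i days after 7 March 2058 for i = 0, 1, 2, …
4 April 2058 is 28 days after the start; 28 ÷ 11 = 2 remainder 6; since the remainder is 6, round up to i = 3. First occurrence in the window: #4 on 9 April 2058 (3×11 = 33 days in).
12 August 2058 is 158 days after the start; 158 ÷ 11 = 14 remainder 4. Last occurrence in the window: #15 on 8 August 2058.
Occurrences #4 through #15: 12 in total.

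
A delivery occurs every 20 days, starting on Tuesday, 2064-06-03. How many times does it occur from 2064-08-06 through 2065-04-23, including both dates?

13

Occurrences land 20·i days after 2064-06-03 for i = 0, 1, 2, …
2064-08-06 is 64 days after the start; 64 ÷ 20 = 3 remainder 4; since the remainder is 4, round up to i = 4. First occurrence in the window: #5 on 2064-08-22 (4×20 = 80 days in).
2065-04-23 is 324 days after the start; 324 ÷ 20 = 16 remainder 4. Last occurrence in the window: #17 on 2065-04-19.
Occurrences #5 through #17: 13 in total.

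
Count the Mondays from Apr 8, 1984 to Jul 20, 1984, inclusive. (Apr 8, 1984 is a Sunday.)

Apr 8, 1984 is a Sunday; the first Monday on or after it is Apr 9, 1984 (1 day later).
From Apr 9, 1984 to Jul 20, 1984: 21 + 31 + 30 + 20 = 102 days (rest of Apr, May, Jun, Jul).
102 ÷ 7 = 14 full weeks with remainder 4, so 14 more Mondays after the first → 15.

15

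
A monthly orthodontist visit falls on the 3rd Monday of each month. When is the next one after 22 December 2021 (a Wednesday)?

17 January 2022

December 2021 starts on a Wednesday; its first Monday is the 6th, so the 3rd Monday is the 20th — 20 December 2021.
That is not after 22 December 2021, so look at January 2022.
January 2022 starts on a Saturday; its first Monday is the 3rd, so the 3rd Monday is the 17th — 17 January 2022.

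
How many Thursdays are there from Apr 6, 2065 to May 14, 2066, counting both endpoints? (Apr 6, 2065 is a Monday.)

58

Apr 6, 2065 is a Monday; the first Thursday on or after it is Apr 9, 2065 (3 days later).
From Apr 9, 2065 to May 14, 2066: 266 + 134 = 400 days (rest of 2065, to May 14, 2066 in 2066).
400 ÷ 7 = 57 full weeks with remainder 1, so 57 more Thursdays after the first → 58.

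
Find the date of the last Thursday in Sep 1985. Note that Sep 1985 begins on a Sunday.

Sep 1985 begins on a Sunday, so the first Thursday is Sep 5 (4 days later).
Sep 1985 has 30 days. Adding weeks: 5, 12, 19, 26 — the last one ≤ 30 is the 26th.

Sep 26, 1985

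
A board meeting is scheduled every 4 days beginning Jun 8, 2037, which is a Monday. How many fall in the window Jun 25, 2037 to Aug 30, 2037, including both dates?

16

Occurrences land 4·i days after Jun 8, 2037 for i = 0, 1, 2, …
Jun 25, 2037 is 17 days after the start; 17 ÷ 4 = 4 remainder 1; since the remainder is 1, round up to i = 5. First occurrence in the window: #6 on Jun 28, 2037 (5×4 = 20 days in).
Aug 30, 2037 is 83 days after the start; 83 ÷ 4 = 20 remainder 3. Last occurrence in the window: #21 on Aug 27, 2037.
Occurrences #6 through #21: 16 in total.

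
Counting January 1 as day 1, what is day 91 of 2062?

April 1, 2062

January has 31 days (91 − 31 = 60 remain).
February has 28 days (60 − 28 = 32 remain).
March has 31 days (32 − 31 = 1 remain).
1 into April → April 1.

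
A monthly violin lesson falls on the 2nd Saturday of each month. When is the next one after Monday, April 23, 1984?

April 1984 starts on a Sunday; its first Saturday is the 7th, so the 2nd Saturday is the 14th — April 14, 1984.
That is not after April 23, 1984, so look at May 1984.
May 1984 starts on a Tuesday; its first Saturday is the 5th, so the 2nd Saturday is the 12th — May 12, 1984.

May 12, 1984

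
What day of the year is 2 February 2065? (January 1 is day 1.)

33

Days in months before February: 31 = 31.
Plus 2 days into February → day 33.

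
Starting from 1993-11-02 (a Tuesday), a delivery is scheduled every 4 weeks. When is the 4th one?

The 4th occurrence is 3 intervals after the first: 3 × 28 = 84 days after 1993-11-02.
November has 30 days — 28 days to the end of November leaves 56.
December has 31 days (25 left).
25 days into January → 1994-01-25.

1994-01-25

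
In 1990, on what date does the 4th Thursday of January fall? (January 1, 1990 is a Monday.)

25 January 1990

January 1990 begins on a Monday, so the first Thursday is January 4 (3 days later).
The 4th Thursday is 3 weeks later: 4 + 21 = 25.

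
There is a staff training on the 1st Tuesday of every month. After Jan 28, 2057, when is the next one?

Jan 2057 starts on a Monday, so its 1st Tuesday is Jan 2, 2057 (1 day in).
That is not after Jan 28, 2057, so look at Feb 2057.
Feb 2057 starts on a Thursday, so its 1st Tuesday is Feb 6, 2057 (5 days in).

Feb 6, 2057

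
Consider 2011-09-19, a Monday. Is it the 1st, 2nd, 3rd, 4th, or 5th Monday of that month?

Day 19 falls in week ⌈19/7⌉ of the month.
Days 1–7 hold the 1st Monday, 8–14 the 2nd, 15–21 the 3rd, 22–28 the 4th, 29–31 the 5th.
19 is in the range for the 3rd.

3rd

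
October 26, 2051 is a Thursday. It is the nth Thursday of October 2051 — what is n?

4th

Day 26 falls in week ⌈26/7⌉ of the month.
Days 1–7 hold the 1st Thursday, 8–14 the 2nd, 15–21 the 3rd, 22–28 the 4th, 29–31 the 5th.
26 is in the range for the 4th.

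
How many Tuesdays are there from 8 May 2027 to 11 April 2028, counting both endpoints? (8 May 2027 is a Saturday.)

49

8 May 2027 is a Saturday; the first Tuesday on or after it is 11 May 2027 (3 days later).
From 11 May 2027 to 11 April 2028: 234 + 102 = 336 days (rest of 2027, to 11 April 2028 in 2028).
336 ÷ 7 = 48 full weeks with remainder 0, so 48 more Tuesdays after the first → 49.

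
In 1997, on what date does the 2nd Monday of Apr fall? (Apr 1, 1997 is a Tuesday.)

Apr 14, 1997

Apr 1997 begins on a Tuesday, so the first Monday is Apr 7 (6 days later).
The 2nd Monday is 1 weeks later: 7 + 7 = 14.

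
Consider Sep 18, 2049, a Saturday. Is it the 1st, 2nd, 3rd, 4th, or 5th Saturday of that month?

3rd

Day 18 falls in week ⌈18/7⌉ of the month.
Days 1–7 hold the 1st Saturday, 8–14 the 2nd, 15–21 the 3rd, 22–28 the 4th, 29–31 the 5th.
18 is in the range for the 3rd.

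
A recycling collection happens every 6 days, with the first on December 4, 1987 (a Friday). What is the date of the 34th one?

The 34th occurrence is 33 intervals after the first: 33 × 6 = 198 days after December 4, 1987.
December has 31 days — 27 days to the end of December leaves 171.
January has 31 days (140 left).
February has 29 days (111 left).
March has 31 days (80 left).
April has 30 days (50 left).
May has 31 days (19 left).
19 days into June → June 19, 1988.

June 19, 1988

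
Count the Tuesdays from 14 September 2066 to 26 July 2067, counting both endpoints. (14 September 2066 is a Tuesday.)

46

14 September 2066 is a Tuesday; the first Tuesday on or after it is 14 September 2066.
From 14 September 2066 to 26 July 2067: 16 + 31 + 30 + 31 + 31 + 28 + 31 + 30 + 31 + 30 + 26 = 315 days (rest of September, October, November, December, January, February, March, April, May, June, July).
315 ÷ 7 = 45 full weeks with remainder 0, so 45 more Tuesdays after the first → 46.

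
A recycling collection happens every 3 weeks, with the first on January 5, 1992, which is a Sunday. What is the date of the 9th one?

The 9th occurrence is 8 intervals after the first: 8 × 21 = 168 days after January 5, 1992.
January has 31 days — 26 days to the end of January leaves 142.
February has 29 days (113 left).
March has 31 days (82 left).
April has 30 days (52 left).
May has 31 days (21 left).
21 days into June → June 21, 1992.

June 21, 1992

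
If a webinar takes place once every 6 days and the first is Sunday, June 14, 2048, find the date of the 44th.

February 27, 2049

The 44th occurrence is 43 intervals after the first: 43 × 6 = 258 days after June 14, 2048.
June has 30 days — 16 days to the end of June leaves 242.
July has 31 days (211 left).
August has 31 days (180 left).
September has 30 days (150 left).
October has 31 days (119 left).
November has 30 days (89 left).
December has 31 days (58 left).
January has 31 days (27 left).
27 days into February → February 27, 2049.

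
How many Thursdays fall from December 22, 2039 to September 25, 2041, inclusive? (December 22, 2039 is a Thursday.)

92

December 22, 2039 is a Thursday; the first Thursday on or after it is December 22, 2039.
From December 22, 2039 to September 25, 2041: 9 + 366 + 268 = 643 days (rest of 2039, 2040, to September 25, 2041 in 2041).
643 ÷ 7 = 91 full weeks with remainder 6, so 91 more Thursdays after the first → 92.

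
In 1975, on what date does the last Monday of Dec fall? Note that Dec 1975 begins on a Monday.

Dec 1975 begins on a Monday, so the first Monday is Dec 1.
Dec 1975 has 31 days. Adding weeks: 1, 8, 15, 22, 29 — the last one ≤ 31 is the 29th.

Dec 29, 1975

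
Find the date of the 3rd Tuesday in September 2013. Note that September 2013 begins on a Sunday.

17 September 2013

September 2013 begins on a Sunday, so the first Tuesday is September 3 (2 days later).
The 3rd Tuesday is 2 weeks later: 3 + 14 = 17.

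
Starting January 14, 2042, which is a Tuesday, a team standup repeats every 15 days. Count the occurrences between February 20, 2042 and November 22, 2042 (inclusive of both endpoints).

18

Occurrences land 15·i days after January 14, 2042 for i = 0, 1, 2, …
February 20, 2042 is 37 days after the start; 37 ÷ 15 = 2 remainder 7; since the remainder is 7, round up to i = 3. First occurrence in the window: #4 on February 28, 2042 (3×15 = 45 days in).
November 22, 2042 is 312 days after the start; 312 ÷ 15 = 20 remainder 12. Last occurrence in the window: #21 on November 10, 2042.
Occurrences #4 through #21: 18 in total.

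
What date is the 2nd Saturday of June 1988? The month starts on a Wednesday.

June 1988 begins on a Wednesday, so the first Saturday is June 4 (3 days later).
The 2nd Saturday is 1 weeks later: 4 + 7 = 11.

1988-06-11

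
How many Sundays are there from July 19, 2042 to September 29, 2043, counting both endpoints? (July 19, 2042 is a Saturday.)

July 19, 2042 is a Saturday; the first Sunday on or after it is July 20, 2042 (1 day later).
From July 20, 2042 to September 29, 2043: 164 + 272 = 436 days (rest of 2042, to September 29, 2043 in 2043).
436 ÷ 7 = 62 full weeks with remainder 2, so 62 more Sundays after the first → 63.

63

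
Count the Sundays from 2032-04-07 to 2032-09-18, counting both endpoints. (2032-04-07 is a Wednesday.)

23

2032-04-07 is a Wednesday; the first Sunday on or after it is 2032-04-11 (4 days later).
From 2032-04-11 to 2032-09-18: 19 + 31 + 30 + 31 + 31 + 18 = 160 days (rest of April, May, June, July, August, September).
160 ÷ 7 = 22 full weeks with remainder 6, so 22 more Sundays after the first → 23.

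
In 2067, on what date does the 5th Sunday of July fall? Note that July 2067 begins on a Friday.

July 31, 2067

July 2067 begins on a Friday, so the first Sunday is July 3 (2 days later).
The 5th Sunday is 4 weeks later: 3 + 28 = 31.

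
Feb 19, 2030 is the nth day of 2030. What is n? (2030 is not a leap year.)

50

Days in months before Feb: 31 = 31.
Plus 19 days into Feb → day 50.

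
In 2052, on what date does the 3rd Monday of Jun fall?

Jun 2052 begins on a Saturday, so the first Monday is Jun 3 (2 days later).
The 3rd Monday is 2 weeks later: 3 + 14 = 17.

Jun 17, 2052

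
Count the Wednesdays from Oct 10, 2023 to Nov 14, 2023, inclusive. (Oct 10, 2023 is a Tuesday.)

Oct 10, 2023 is a Tuesday; the first Wednesday on or after it is Oct 11, 2023 (1 day later).
From Oct 11, 2023 to Nov 14, 2023: 20 + 14 = 34 days (rest of Oct, Nov).
34 ÷ 7 = 4 full weeks with remainder 6, so 4 more Wednesdays after the first → 5.

5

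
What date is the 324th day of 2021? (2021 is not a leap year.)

Nov 20, 2021

Jan has 31 days (324 − 31 = 293 remain).
Feb has 28 days (293 − 28 = 265 remain).
Mar has 31 days (265 − 31 = 234 remain).
Apr has 30 days (234 − 30 = 204 remain).
May has 31 days (204 − 31 = 173 remain).
Jun has 30 days (173 − 30 = 143 remain).
Jul has 31 days (143 − 31 = 112 remain).
Aug has 31 days (112 − 31 = 81 remain).
Sep has 30 days (81 − 30 = 51 remain).
Oct has 31 days (51 − 31 = 20 remain).
20 into Nov → Nov 20.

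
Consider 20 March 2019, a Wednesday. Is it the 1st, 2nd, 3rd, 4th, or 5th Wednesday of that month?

3rd

Day 20 falls in week ⌈20/7⌉ of the month.
Days 1–7 hold the 1st Wednesday, 8–14 the 2nd, 15–21 the 3rd, 22–28 the 4th, 29–31 the 5th.
20 is in the range for the 3rd.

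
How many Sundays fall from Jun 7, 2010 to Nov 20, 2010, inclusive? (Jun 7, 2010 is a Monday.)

Jun 7, 2010 is a Monday; the first Sunday on or after it is Jun 13, 2010 (6 days later).
From Jun 13, 2010 to Nov 20, 2010: 17 + 31 + 31 + 30 + 31 + 20 = 160 days (rest of Jun, Jul, Aug, Sep, Oct, Nov).
160 ÷ 7 = 22 full weeks with remainder 6, so 22 more Sundays after the first → 23.

23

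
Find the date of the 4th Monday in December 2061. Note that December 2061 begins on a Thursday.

December 26, 2061

December 2061 begins on a Thursday, so the first Monday is December 5 (4 days later).
The 4th Monday is 3 weeks later: 5 + 21 = 26.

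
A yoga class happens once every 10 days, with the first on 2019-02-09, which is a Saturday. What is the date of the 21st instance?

2019-08-28

The 21st occurrence is 20 intervals after the first: 20 × 10 = 200 days after 2019-02-09.
February has 28 days — 19 days to the end of February leaves 181.
March has 31 days (150 left).
April has 30 days (120 left).
May has 31 days (89 left).
June has 30 days (59 left).
July has 31 days (28 left).
28 days into August → 2019-08-28.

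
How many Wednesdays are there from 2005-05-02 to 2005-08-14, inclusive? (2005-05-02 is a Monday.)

15

2005-05-02 is a Monday; the first Wednesday on or after it is 2005-05-04 (2 days later).
From 2005-05-04 to 2005-08-14: 27 + 30 + 31 + 14 = 102 days (rest of May, June, July, August).
102 ÷ 7 = 14 full weeks with remainder 4, so 14 more Wednesdays after the first → 15.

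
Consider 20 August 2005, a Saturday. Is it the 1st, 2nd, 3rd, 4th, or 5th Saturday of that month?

3rd

Day 20 falls in week ⌈20/7⌉ of the month.
Days 1–7 hold the 1st Saturday, 8–14 the 2nd, 15–21 the 3rd, 22–28 the 4th, 29–31 the 5th.
20 is in the range for the 3rd.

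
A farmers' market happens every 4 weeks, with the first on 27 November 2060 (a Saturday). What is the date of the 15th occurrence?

The 15th occurrence is 14 intervals after the first: 14 × 28 = 392 days after 27 November 2060.
November has 30 days — 3 days to the end of November leaves 389.
December has 31 days (358 left).
January has 31 days (327 left).
February has 28 days (299 left).
March has 31 days (268 left).
April has 30 days (238 left).
May has 31 days (207 left).
June has 30 days (177 left).
July has 31 days (146 left).
August has 31 days (115 left).
September has 30 days (85 left).
October has 31 days (54 left).
November has 30 days (24 left).
24 days into December → 24 December 2061.

24 December 2061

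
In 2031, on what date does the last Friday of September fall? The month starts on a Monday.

September 2031 begins on a Monday, so the first Friday is September 5 (4 days later).
September 2031 has 30 days. Adding weeks: 5, 12, 19, 26 — the last one ≤ 30 is the 26th.

September 26, 2031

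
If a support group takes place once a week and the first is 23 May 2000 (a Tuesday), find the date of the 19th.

The 19th occurrence is 18 intervals after the first: 18 × 7 = 126 days after 23 May 2000.
May has 31 days — 8 days to the end of May leaves 118.
June has 30 days (88 left).
July has 31 days (57 left).
August has 31 days (26 left).
26 days into September → 26 September 2000.

26 September 2000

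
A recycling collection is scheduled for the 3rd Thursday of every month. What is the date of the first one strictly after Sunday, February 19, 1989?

March 16, 1989

February 1989 starts on a Wednesday; its first Thursday is the 2nd, so the 3rd Thursday is the 16th — February 16, 1989.
That is not after February 19, 1989, so look at March 1989.
March 1989 starts on a Wednesday; its first Thursday is the 2nd, so the 3rd Thursday is the 16th — March 16, 1989.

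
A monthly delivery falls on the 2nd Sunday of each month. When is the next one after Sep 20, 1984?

Oct 14, 1984

Sep 1984 starts on a Saturday; its first Sunday is the 2nd, so the 2nd Sunday is the 9th — Sep 9, 1984.
That is not after Sep 20, 1984, so look at Oct 1984.
Oct 1984 starts on a Monday; its first Sunday is the 7th, so the 2nd Sunday is the 14th — Oct 14, 1984.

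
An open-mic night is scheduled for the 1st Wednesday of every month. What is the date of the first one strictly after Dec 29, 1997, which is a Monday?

Dec 1997 starts on a Monday, so its 1st Wednesday is Dec 3, 1997 (2 days in).
That is not after Dec 29, 1997, so look at Jan 1998.
Jan 1998 starts on a Thursday, so its 1st Wednesday is Jan 7, 1998 (6 days in).

Jan 7, 1998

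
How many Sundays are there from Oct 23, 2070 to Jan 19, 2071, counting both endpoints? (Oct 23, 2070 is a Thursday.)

13

Oct 23, 2070 is a Thursday; the first Sunday on or after it is Oct 26, 2070 (3 days later).
From Oct 26, 2070 to Jan 19, 2071: 5 + 30 + 31 + 19 = 85 days (rest of Oct, Nov, Dec, Jan).
85 ÷ 7 = 12 full weeks with remainder 1, so 12 more Sundays after the first → 13.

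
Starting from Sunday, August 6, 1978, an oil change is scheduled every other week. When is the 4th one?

September 17, 1978

The 4th occurrence is 3 intervals after the first: 3 × 14 = 42 days after August 6, 1978.
August has 31 days — 25 days to the end of August leaves 17.
17 days into September → September 17, 1978.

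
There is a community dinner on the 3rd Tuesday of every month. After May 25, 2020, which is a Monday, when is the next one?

May 2020 starts on a Friday; its first Tuesday is the 5th, so the 3rd Tuesday is the 19th — May 19, 2020.
That is not after May 25, 2020, so look at Jun 2020.
Jun 2020 starts on a Monday; its first Tuesday is the 2nd, so the 3rd Tuesday is the 16th — Jun 16, 2020.

Jun 16, 2020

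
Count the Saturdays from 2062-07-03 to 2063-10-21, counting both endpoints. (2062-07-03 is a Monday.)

2062-07-03 is a Monday; the first Saturday on or after it is 2062-07-08 (5 days later).
From 2062-07-08 to 2063-10-21: 176 + 294 = 470 days (rest of 2062, to 2063-10-21 in 2063).
470 ÷ 7 = 67 full weeks with remainder 1, so 67 more Saturdays after the first → 68.

68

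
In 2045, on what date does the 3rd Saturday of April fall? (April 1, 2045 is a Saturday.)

April 2045 begins on a Saturday, so the first Saturday is April 1.
The 3rd Saturday is 2 weeks later: 1 + 14 = 15.

15 April 2045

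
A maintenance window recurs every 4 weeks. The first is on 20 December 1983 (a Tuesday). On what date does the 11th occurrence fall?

The 11th occurrence is 10 intervals after the first: 10 × 28 = 280 days after 20 December 1983.
December has 31 days — 11 days to the end of December leaves 269.
January has 31 days (238 left).
February has 29 days (209 left).
March has 31 days (178 left).
April has 30 days (148 left).
May has 31 days (117 left).
June has 30 days (87 left).
July has 31 days (56 left).
August has 31 days (25 left).
25 days into September → 25 September 1984.

25 September 1984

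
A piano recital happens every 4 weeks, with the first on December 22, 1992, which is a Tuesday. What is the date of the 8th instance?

July 6, 1993

The 8th occurrence is 7 intervals after the first: 7 × 28 = 196 days after December 22, 1992.
December has 31 days — 9 days to the end of December leaves 187.
January has 31 days (156 left).
February has 28 days (128 left).
March has 31 days (97 left).
April has 30 days (67 left).
May has 31 days (36 left).
June has 30 days (6 left).
6 days into July → July 6, 1993.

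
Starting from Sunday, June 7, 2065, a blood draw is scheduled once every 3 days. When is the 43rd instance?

October 11, 2065

The 43rd occurrence is 42 intervals after the first: 42 × 3 = 126 days after June 7, 2065.
June has 30 days — 23 days to the end of June leaves 103.
July has 31 days (72 left).
August has 31 days (41 left).
September has 30 days (11 left).
11 days into October → October 11, 2065.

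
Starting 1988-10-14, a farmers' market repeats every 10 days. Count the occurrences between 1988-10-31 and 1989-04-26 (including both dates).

Occurrences land 10·i days after 1988-10-14 for i = 0, 1, 2, …
1988-10-31 is 17 days after the start; 17 ÷ 10 = 1 remainder 7; since the remainder is 7, round up to i = 2. First occurrence in the window: #3 on 1988-11-03 (2×10 = 20 days in).
1989-04-26 is 194 days after the start; 194 ÷ 10 = 19 remainder 4. Last occurrence in the window: #20 on 1989-04-22.
Occurrences #3 through #20: 18 in total.

18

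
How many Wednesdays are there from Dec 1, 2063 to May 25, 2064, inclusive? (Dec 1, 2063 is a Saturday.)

25

Dec 1, 2063 is a Saturday; the first Wednesday on or after it is Dec 5, 2063 (4 days later).
From Dec 5, 2063 to May 25, 2064: 26 + 31 + 29 + 31 + 30 + 25 = 172 days (rest of Dec, Jan, Feb, Mar, Apr, May).
172 ÷ 7 = 24 full weeks with remainder 4, so 24 more Wednesdays after the first → 25.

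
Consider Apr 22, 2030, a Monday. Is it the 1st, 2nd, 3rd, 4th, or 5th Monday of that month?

4th

Day 22 falls in week ⌈22/7⌉ of the month.
Days 1–7 hold the 1st Monday, 8–14 the 2nd, 15–21 the 3rd, 22–28 the 4th, 29–31 the 5th.
22 is in the range for the 4th.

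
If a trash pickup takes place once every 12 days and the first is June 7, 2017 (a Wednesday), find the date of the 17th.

The 17th occurrence is 16 intervals after the first: 16 × 12 = 192 days after June 7, 2017.
June has 30 days — 23 days to the end of June leaves 169.
July has 31 days (138 left).
August has 31 days (107 left).
September has 30 days (77 left).
October has 31 days (46 left).
November has 30 days (16 left).
16 days into December → December 16, 2017.

December 16, 2017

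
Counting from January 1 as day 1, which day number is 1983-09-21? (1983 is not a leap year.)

264

Days in months before September: 31 + 28 + 31 + 30 + 31 + 30 + 31 + 31 = 243.
Plus 21 days into September → day 264.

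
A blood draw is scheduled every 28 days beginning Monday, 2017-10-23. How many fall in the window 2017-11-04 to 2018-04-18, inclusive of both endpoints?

6

Occurrences land 28·i days after 2017-10-23 for i = 0, 1, 2, …
2017-11-04 is 12 days after the start; 12 ÷ 28 = 0 remainder 12; since the remainder is 12, round up to i = 1. First occurrence in the window: #2 on 2017-11-20 (1×28 = 28 days in).
2018-04-18 is 177 days after the start; 177 ÷ 28 = 6 remainder 9. Last occurrence in the window: #7 on 2018-04-09.
Occurrences #2 through #7: 6 in total.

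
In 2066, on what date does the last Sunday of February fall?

2066-02-28

February 2066 begins on a Monday, so the first Sunday is February 7 (6 days later).
February 2066 has 28 days. Adding weeks: 7, 14, 21, 28 — the last one ≤ 28 is the 28th.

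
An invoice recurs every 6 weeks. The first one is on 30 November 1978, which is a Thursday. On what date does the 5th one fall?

The 5th occurrence is 4 intervals after the first: 4 × 42 = 168 days after 30 November 1978.
November has 30 days — 0 days to the end of November leaves 168.
December has 31 days (137 left).
January has 31 days (106 left).
February has 28 days (78 left).
March has 31 days (47 left).
April has 30 days (17 left).
17 days into May → 17 May 1979.

17 May 1979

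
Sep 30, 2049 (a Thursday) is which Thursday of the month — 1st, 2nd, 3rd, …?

Day 30 falls in week ⌈30/7⌉ of the month.
Days 1–7 hold the 1st Thursday, 8–14 the 2nd, 15–21 the 3rd, 22–28 the 4th, 29–31 the 5th.
30 is in the range for the 5th.

5th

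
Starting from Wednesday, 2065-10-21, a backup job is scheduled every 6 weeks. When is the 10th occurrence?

The 10th occurrence is 9 intervals after the first: 9 × 42 = 378 days after 2065-10-21.
October has 31 days — 10 days to the end of October leaves 368.
November has 30 days (338 left).
December has 31 days (307 left).
January has 31 days (276 left).
February has 28 days (248 left).
March has 31 days (217 left).
April has 30 days (187 left).
May has 31 days (156 left).
June has 30 days (126 left).
July has 31 days (95 left).
August has 31 days (64 left).
September has 30 days (34 left).
October has 31 days (3 left).
3 days into November → 2066-11-03.

2066-11-03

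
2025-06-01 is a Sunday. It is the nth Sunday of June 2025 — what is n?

1st

Day 1 falls in week ⌈1/7⌉ of the month.
Days 1–7 hold the 1st Sunday, 8–14 the 2nd, 15–21 the 3rd, 22–28 the 4th, 29–31 the 5th.
1 is in the range for the 1st.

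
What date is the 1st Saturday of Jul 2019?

Jul 6, 2019

The first Saturday of Jul 2019 is Jul 6.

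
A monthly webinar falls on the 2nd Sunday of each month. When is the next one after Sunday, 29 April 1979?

13 May 1979

April 1979 starts on a Sunday; its first Sunday is the 1st, so the 2nd Sunday is the 8th — 8 April 1979.
That is not after 29 April 1979, so look at May 1979.
May 1979 starts on a Tuesday; its first Sunday is the 6th, so the 2nd Sunday is the 13th — 13 May 1979.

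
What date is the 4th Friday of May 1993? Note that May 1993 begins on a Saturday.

May 1993 begins on a Saturday, so the first Friday is May 7 (6 days later).
The 4th Friday is 3 weeks later: 7 + 21 = 28.

May 28, 1993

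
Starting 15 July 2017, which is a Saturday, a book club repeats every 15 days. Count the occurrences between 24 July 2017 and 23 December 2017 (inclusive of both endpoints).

10

Occurrences land 15·i days after 15 July 2017 for i = 0, 1, 2, …
24 July 2017 is 9 days after the start; 9 ÷ 15 = 0 remainder 9; since the remainder is 9, round up to i = 1. First occurrence in the window: #2 on 30 July 2017 (1×15 = 15 days in).
23 December 2017 is 161 days after the start; 161 ÷ 15 = 10 remainder 11. Last occurrence in the window: #11 on 12 December 2017.
Occurrences #2 through #11: 10 in total.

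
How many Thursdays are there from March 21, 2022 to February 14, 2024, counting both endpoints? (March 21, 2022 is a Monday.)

99

March 21, 2022 is a Monday; the first Thursday on or after it is March 24, 2022 (3 days later).
From March 24, 2022 to February 14, 2024: 282 + 365 + 45 = 692 days (rest of 2022, 2023, to February 14, 2024 in 2024).
692 ÷ 7 = 98 full weeks with remainder 6, so 98 more Thursdays after the first → 99.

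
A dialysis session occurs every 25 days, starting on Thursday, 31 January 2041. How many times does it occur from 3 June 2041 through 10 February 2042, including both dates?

11

Occurrences land 25·i days after 31 January 2041 for i = 0, 1, 2, …
3 June 2041 is 123 days after the start; 123 ÷ 25 = 4 remainder 23; since the remainder is 23, round up to i = 5. First occurrence in the window: #6 on 5 June 2041 (5×25 = 125 days in).
10 February 2042 is 375 days after the start; 375 ÷ 25 = 15 remainder 0. Last occurrence in the window: #16 on 10 February 2042.
Occurrences #6 through #16: 11 in total.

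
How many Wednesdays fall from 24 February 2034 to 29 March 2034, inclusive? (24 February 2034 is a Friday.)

24 February 2034 is a Friday; the first Wednesday on or after it is 1 March 2034 (5 days later).
From 1 March 2034 to 29 March 2034 is 29 − 1 = 28 days.
28 ÷ 7 = 4 full weeks with remainder 0, so 4 more Wednesdays after the first → 5.

5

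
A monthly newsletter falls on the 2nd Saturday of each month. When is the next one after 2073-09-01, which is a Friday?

September 2073 starts on a Friday; its first Saturday is the 2nd, so the 2nd Saturday is the 9th — 2073-09-09.
2073-09-09 is after 2073-09-01, so that is the next one.

2073-09-09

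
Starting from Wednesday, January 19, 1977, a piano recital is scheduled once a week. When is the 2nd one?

The 2nd occurrence is 1 interval after the first: 1 × 7 = 7 days after January 19, 1977.
7 days later is January 26, 1977.

January 26, 1977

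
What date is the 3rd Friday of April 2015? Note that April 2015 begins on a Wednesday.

17 April 2015

April 2015 begins on a Wednesday, so the first Friday is April 3 (2 days later).
The 3rd Friday is 2 weeks later: 3 + 14 = 17.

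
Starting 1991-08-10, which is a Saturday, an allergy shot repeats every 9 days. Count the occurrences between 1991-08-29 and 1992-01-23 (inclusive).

16

Occurrences land 9·i days after 1991-08-10 for i = 0, 1, 2, …
1991-08-29 is 19 days after the start; 19 ÷ 9 = 2 remainder 1; since the remainder is 1, round up to i = 3. First occurrence in the window: #4 on 1991-09-06 (3×9 = 27 days in).
1992-01-23 is 166 days after the start; 166 ÷ 9 = 18 remainder 4. Last occurrence in the window: #19 on 1992-01-19.
Occurrences #4 through #19: 16 in total.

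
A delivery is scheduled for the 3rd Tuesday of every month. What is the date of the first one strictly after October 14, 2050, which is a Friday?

October 2050 starts on a Saturday; its first Tuesday is the 4th, so the 3rd Tuesday is the 18th — October 18, 2050.
October 18, 2050 is after October 14, 2050, so that is the next one.

October 18, 2050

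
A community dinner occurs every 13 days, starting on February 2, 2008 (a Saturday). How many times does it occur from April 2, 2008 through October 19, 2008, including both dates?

Occurrences land 13·i days after February 2, 2008 for i = 0, 1, 2, …
April 2, 2008 is 60 days after the start; 60 ÷ 13 = 4 remainder 8; since the remainder is 8, round up to i = 5. First occurrence in the window: #6 on April 7, 2008 (5×13 = 65 days in).
October 19, 2008 is 260 days after the start; 260 ÷ 13 = 20 remainder 0. Last occurrence in the window: #21 on October 19, 2008.
Occurrences #6 through #21: 16 in total.

16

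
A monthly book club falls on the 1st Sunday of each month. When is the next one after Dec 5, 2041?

Jan 5, 2042

Dec 2041 starts on a Sunday, so its 1st Sunday is Dec 1, 2041.
That is not after Dec 5, 2041, so look at Jan 2042.
Jan 2042 starts on a Wednesday, so its 1st Sunday is Jan 5, 2042 (4 days in).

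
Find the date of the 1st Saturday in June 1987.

June 6, 1987

The first Saturday of June 1987 is June 6.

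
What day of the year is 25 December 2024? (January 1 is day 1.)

Days in months before December: 31 + 29 + 31 + 30 + 31 + 30 + 31 + 31 + 30 + 31 + 30 = 335.
Plus 25 days into December → day 360.

360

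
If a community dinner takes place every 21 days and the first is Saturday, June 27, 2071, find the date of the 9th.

December 12, 2071

The 9th occurrence is 8 intervals after the first: 8 × 21 = 168 days after June 27, 2071.
June has 30 days — 3 days to the end of June leaves 165.
July has 31 days (134 left).
August has 31 days (103 left).
September has 30 days (73 left).
October has 31 days (42 left).
November has 30 days (12 left).
12 days into December → December 12, 2071.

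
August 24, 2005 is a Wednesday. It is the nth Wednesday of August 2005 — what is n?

4th

Day 24 falls in week ⌈24/7⌉ of the month.
Days 1–7 hold the 1st Wednesday, 8–14 the 2nd, 15–21 the 3rd, 22–28 the 4th, 29–31 the 5th.
24 is in the range for the 4th.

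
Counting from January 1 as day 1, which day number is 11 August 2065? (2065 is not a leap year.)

Days in months before August: 31 + 28 + 31 + 30 + 31 + 30 + 31 = 212.
Plus 11 days into August → day 223.

223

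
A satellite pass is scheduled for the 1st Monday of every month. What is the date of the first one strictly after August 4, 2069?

August 5, 2069

August 2069 starts on a Thursday, so its 1st Monday is August 5, 2069 (4 days in).
August 5, 2069 is after August 4, 2069, so that is the next one.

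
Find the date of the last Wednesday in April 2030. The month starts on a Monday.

April 24, 2030

April 2030 begins on a Monday, so the first Wednesday is April 3 (2 days later).
April 2030 has 30 days. Adding weeks: 3, 10, 17, 24 — the last one ≤ 30 is the 24th.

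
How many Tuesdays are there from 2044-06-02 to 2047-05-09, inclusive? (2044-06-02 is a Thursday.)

153

2044-06-02 is a Thursday; the first Tuesday on or after it is 2044-06-07 (5 days later).
From 2044-06-07 to 2047-05-09: 207 + 365 + 365 + 129 = 1066 days (rest of 2044, 2045, 2046, to 2047-05-09 in 2047).
1066 ÷ 7 = 152 full weeks with remainder 2, so 152 more Tuesdays after the first → 153.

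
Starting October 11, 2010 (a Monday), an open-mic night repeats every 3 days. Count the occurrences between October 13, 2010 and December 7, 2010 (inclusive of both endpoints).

Occurrences land 3·i days after October 11, 2010 for i = 0, 1, 2, …
October 13, 2010 is 2 days after the start; 2 ÷ 3 = 0 remainder 2; since the remainder is 2, round up to i = 1. First occurrence in the window: #2 on October 14, 2010 (1×3 = 3 days in).
December 7, 2010 is 57 days after the start; 57 ÷ 3 = 19 remainder 0. Last occurrence in the window: #20 on December 7, 2010.
Occurrences #2 through #20: 19 in total.

19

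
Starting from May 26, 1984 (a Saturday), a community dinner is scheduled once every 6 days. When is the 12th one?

July 31, 1984

The 12th occurrence is 11 intervals after the first: 11 × 6 = 66 days after May 26, 1984.
May has 31 days — 5 days to the end of May leaves 61.
June has 30 days (31 left).
31 days into July → July 31, 1984.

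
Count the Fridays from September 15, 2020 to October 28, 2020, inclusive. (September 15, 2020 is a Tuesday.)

September 15, 2020 is a Tuesday; the first Friday on or after it is September 18, 2020 (3 days later).
From September 18, 2020 to October 28, 2020: 12 + 28 = 40 days (rest of September, October).
40 ÷ 7 = 5 full weeks with remainder 5, so 5 more Fridays after the first → 6.

6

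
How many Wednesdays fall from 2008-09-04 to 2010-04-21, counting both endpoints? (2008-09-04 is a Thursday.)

2008-09-04 is a Thursday; the first Wednesday on or after it is 2008-09-10 (6 days later).
From 2008-09-10 to 2010-04-21: 112 + 365 + 111 = 588 days (rest of 2008, 2009, to 2010-04-21 in 2010).
588 ÷ 7 = 84 full weeks with remainder 0, so 84 more Wednesdays after the first → 85.

85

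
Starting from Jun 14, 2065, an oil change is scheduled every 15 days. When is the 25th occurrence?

The 25th occurrence is 24 intervals after the first: 24 × 15 = 360 days after Jun 14, 2065.
Jun has 30 days — 16 days to the end of Jun leaves 344.
Jul has 31 days (313 left).
Aug has 31 days (282 left).
Sep has 30 days (252 left).
Oct has 31 days (221 left).
Nov has 30 days (191 left).
Dec has 31 days (160 left).
Jan has 31 days (129 left).
Feb has 28 days (101 left).
Mar has 31 days (70 left).
Apr has 30 days (40 left).
May has 31 days (9 left).
9 days into Jun → Jun 9, 2066.

Jun 9, 2066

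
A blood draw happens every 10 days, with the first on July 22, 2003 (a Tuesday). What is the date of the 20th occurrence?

The 20th occurrence is 19 intervals after the first: 19 × 10 = 190 days after July 22, 2003.
July has 31 days — 9 days to the end of July leaves 181.
August has 31 days (150 left).
September has 30 days (120 left).
October has 31 days (89 left).
November has 30 days (59 left).
December has 31 days (28 left).
28 days into January → January 28, 2004.

January 28, 2004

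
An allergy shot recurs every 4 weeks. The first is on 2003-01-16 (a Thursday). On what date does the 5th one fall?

2003-05-08

The 5th occurrence is 4 intervals after the first: 4 × 28 = 112 days after 2003-01-16.
January has 31 days — 15 days to the end of January leaves 97.
February has 28 days (69 left).
March has 31 days (38 left).
April has 30 days (8 left).
8 days into May → 2003-05-08.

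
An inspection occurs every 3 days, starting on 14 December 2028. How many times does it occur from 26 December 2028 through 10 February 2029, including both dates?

Occurrences land 3·i days after 14 December 2028 for i = 0, 1, 2, …
26 December 2028 is 12 days after the start; 12 ÷ 3 = 4 remainder 0. First occurrence in the window: #5 on 26 December 2028 (4×3 = 12 days in).
10 February 2029 is 58 days after the start; 58 ÷ 3 = 19 remainder 1. Last occurrence in the window: #20 on 9 February 2029.
Occurrences #5 through #20: 16 in total.

16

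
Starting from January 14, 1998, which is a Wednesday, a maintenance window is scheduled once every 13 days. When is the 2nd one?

The 2nd occurrence is 1 interval after the first: 1 × 13 = 13 days after January 14, 1998.
13 days later is January 27, 1998.

January 27, 1998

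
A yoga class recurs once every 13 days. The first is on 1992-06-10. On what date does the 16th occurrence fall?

1992-12-22

The 16th occurrence is 15 intervals after the first: 15 × 13 = 195 days after 1992-06-10.
June has 30 days — 20 days to the end of June leaves 175.
July has 31 days (144 left).
August has 31 days (113 left).
September has 30 days (83 left).
October has 31 days (52 left).
November has 30 days (22 left).
22 days into December → 1992-12-22.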